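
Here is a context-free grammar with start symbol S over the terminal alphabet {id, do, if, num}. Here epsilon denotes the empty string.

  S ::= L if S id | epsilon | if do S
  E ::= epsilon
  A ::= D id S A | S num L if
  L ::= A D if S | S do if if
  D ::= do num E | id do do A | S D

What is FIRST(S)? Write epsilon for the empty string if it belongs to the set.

{epsilon, do, id, if, num}

FIRST(E): from E::=epsilon we get {epsilon}. So FIRST(E) = {epsilon}.
FIRST(S): from S::=L if S id we get {do, id, if, num}; from S::=epsilon we get {epsilon}; from S::=if do S we get {if}. So FIRST(S) = {epsilon, do, id, if, num}.
FIRST(D): from D::=do num E we get {do}; from D::=id do do A we get {id}; from D::=S D we get {do, id, if, num}. So FIRST(D) = {do, id, if, num}.
FIRST(A): from A::=D id S A we get {do, id, if, num}; from A::=S num L if we get {do, id, if, num}. So FIRST(A) = {do, id, if, num}.
FIRST(L): from L::=A D if S we get {do, id, if, num}; from L::=S do if if we get {do, id, if, num}. So FIRST(L) = {do, id, if, num}.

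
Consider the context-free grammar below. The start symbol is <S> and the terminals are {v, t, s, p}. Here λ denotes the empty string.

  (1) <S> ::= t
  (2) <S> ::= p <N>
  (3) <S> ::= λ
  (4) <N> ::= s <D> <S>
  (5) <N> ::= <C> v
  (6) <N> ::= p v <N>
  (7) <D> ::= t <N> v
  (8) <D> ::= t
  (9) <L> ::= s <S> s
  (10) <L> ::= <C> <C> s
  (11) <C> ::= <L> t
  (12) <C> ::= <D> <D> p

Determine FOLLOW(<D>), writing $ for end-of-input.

FIRST(<S>) = {λ, p, t}
FIRST(<D>) = {t}
FIRST(<N>) = {p, s, t}  (via <C> v)
FIRST(<L>) = {s, t}  (via <C> <C> s)
FIRST(<C>) = {s, t}  (via <L> t, <D> <D> p)
FOLLOW(<S>) includes $ since <S> is the start symbol.
FOLLOW(<L>): in <C>::=<L> t, <L> is followed by t with FIRST {t}. Thus FOLLOW(<L>) = {t}.
FOLLOW(<C>): in <N>::=<C> v, <C> is followed by v with FIRST {v}; in <L>::=<C> <C> s (occurrence 1), <C> is followed by <C> s with FIRST {s, t}; in <L>::=<C> <C> s (occurrence 2), <C> is followed by s with FIRST {s}. Thus FOLLOW(<C>) = {s, t, v}.
FOLLOW(<S>): in <N>::=s <D> <S>, the suffix after <S> is empty, so FOLLOW(<S>) ⊇ FOLLOW(<N>) = {$, s, v}; in <L>::=s <S> s, <S> is followed by s with FIRST {s}. Thus FOLLOW(<S>) = {$, s, v}.
FOLLOW(<N>): in <S>::=p <N>, the suffix after <N> is empty, so FOLLOW(<N>) ⊇ FOLLOW(<S>) = {$, s, v}; in <N>::=p v <N>, the suffix after <N> is empty (adds nothing new); in <D>::=t <N> v, <N> is followed by v with FIRST {v}. Thus FOLLOW(<N>) = {$, s, v}.
FOLLOW(<D>): in <N>::=s <D> <S>, <D> is followed by <S> with FIRST {λ, p, t}; in <N>::=s <D> <S>, the suffix after <D> is nullable, so FOLLOW(<D>) ⊇ FOLLOW(<N>) = {$, s, v}; in <C>::=<D> <D> p (occurrence 1), <D> is followed by <D> p with FIRST {t}; in <C>::=<D> <D> p (occurrence 2), <D> is followed by p with FIRST {p}. Thus FOLLOW(<D>) = {$, p, s, t, v}.

{$, p, s, t, v}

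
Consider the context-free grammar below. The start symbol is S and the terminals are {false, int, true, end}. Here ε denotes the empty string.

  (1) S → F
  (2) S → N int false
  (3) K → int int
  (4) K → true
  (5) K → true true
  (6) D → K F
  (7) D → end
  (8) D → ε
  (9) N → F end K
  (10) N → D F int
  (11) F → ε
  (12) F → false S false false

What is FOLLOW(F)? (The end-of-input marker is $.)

FIRST(K): from K→int int we get {int}; from K→true we get {true}; from K→true true we get {true}. So FIRST(K) = {int, true}.
FIRST(F): from F→ε we get {ε}; from F→false S false false we get {false}. So FIRST(F) = {ε, false}.
FIRST(D): from D→K F we get {int, true}; from D→end we get {end}; from D→ε we get {ε}. So FIRST(D) = {ε, end, int, true}.
FIRST(N): from N→F end K we get {end, false}; from N→D F int we get {end, false, int, true}. So FIRST(N) = {end, false, int, true}.
FIRST(S): from S→F we get {ε, false}; from S→N int false we get {end, false, int, true}. So FIRST(S) = {ε, end, false, int, true}.
FOLLOW(S) includes $ since S is the start symbol.
FOLLOW(S): in F→false S false false, S is followed by false false with FIRST {false}. Thus FOLLOW(S) = {$, false}.
FOLLOW(D): in N→D F int, D is followed by F int with FIRST {false, int}. Thus FOLLOW(D) = {false, int}.
FOLLOW(N): in S→N int false, N is followed by int false with FIRST {int}. Thus FOLLOW(N) = {int}.
FOLLOW(K): in D→K F, K is followed by F with FIRST {ε, false}; in D→K F, the suffix after K is nullable, so FOLLOW(K) ⊇ FOLLOW(D) = {false, int}; in N→F end K, the suffix after K is empty, so FOLLOW(K) ⊇ FOLLOW(N) = {int}. Thus FOLLOW(K) = {false, int}.
FOLLOW(F): in S→F, the suffix after F is empty, so FOLLOW(F) ⊇ FOLLOW(S) = {$, false}; in D→K F, the suffix after F is empty, so FOLLOW(F) ⊇ FOLLOW(D) = {false, int}; in N→F end K, F is followed by end K with FIRST {end}; in N→D F int, F is followed by int with FIRST {int}. Thus FOLLOW(F) = {$, end, false, int}.

{$, end, false, int}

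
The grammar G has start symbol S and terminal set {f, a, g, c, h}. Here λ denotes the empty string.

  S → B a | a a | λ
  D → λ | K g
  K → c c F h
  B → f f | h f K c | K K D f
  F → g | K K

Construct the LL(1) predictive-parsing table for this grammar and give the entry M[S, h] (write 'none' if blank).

FIRST(K) = {c}
FIRST(D) = {λ, c}  (via K g)
FIRST(B) = {c, f, h}  (via K K D f)
FIRST(F) = {c, g}  (via K K)
FIRST(S) = {λ, a, c, f, h}  (via B a)
FOLLOW(S) includes $ since S is the start symbol.
FOLLOW(S): S appears on no right-hand side. Thus FOLLOW(S) = {$}.
For S → B a: FIRST(B a) = {c, f, h}, so it goes in M[S, t] for t ∈ {c, f, h}.
For S → a a: FIRST(a a) = {a}, so it goes in M[S, t] for t ∈ {a}.
For S → λ: FIRST(λ) = {λ}, so it goes in M[S, t] for t ∈ {}; since λ ∈ FIRST, also for every t ∈ FOLLOW(S) = {$}.

S → B a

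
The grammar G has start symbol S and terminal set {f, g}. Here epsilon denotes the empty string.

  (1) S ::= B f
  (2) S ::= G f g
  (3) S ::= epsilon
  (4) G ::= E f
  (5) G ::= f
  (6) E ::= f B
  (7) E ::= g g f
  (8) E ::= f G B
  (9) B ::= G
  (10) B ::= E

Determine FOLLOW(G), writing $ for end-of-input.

{f, g}

FIRST(E) = {f, g}
FIRST(G) = {f, g}  (via E f)
FIRST(B) = {f, g}  (via G, E)
FIRST(S) = {epsilon, f, g}  (via B f, G f g)
FOLLOW(S) includes $ since S is the start symbol.
FOLLOW(S): S appears on no right-hand side. Thus FOLLOW(S) = {$}.
FOLLOW(G): in S::=G f g, G is followed by f g with FIRST {f}; in E::=f G B, G is followed by B with FIRST {f, g}; in B::=G, the suffix after G is empty, so FOLLOW(G) ⊇ FOLLOW(B) = {f}. Thus FOLLOW(G) = {f, g}.
FOLLOW(E): in G::=E f, E is followed by f with FIRST {f}; in B::=E, the suffix after E is empty, so FOLLOW(E) ⊇ FOLLOW(B) = {f}. Thus FOLLOW(E) = {f}.
FOLLOW(B): in S::=B f, B is followed by f with FIRST {f}; in E::=f B, the suffix after B is empty, so FOLLOW(B) ⊇ FOLLOW(E) = {f}; in E::=f G B, the suffix after B is empty, so FOLLOW(B) ⊇ FOLLOW(E) = {f}. Thus FOLLOW(B) = {f}.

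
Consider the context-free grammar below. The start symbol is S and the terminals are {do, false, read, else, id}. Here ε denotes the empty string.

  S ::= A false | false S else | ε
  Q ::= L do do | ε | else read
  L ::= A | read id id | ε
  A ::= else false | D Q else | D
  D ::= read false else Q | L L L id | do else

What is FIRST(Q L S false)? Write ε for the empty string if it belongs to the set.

FIRST(S) = {ε, do, else, false, id, read}  (via A false)
FIRST(Q) = {ε, do, else, id, read}  (via L do do)
FIRST(L) = {ε, do, else, id, read}  (via A)
FIRST(D) = {do, else, id, read}  (via L L L id)
FIRST(A) = {do, else, id, read}  (via D Q else, D)
FIRST(Q L S false): take FIRST of each symbol in turn, carrying on past any symbol whose FIRST contains ε; result {do, else, false, id, read}.

{do, else, false, id, read}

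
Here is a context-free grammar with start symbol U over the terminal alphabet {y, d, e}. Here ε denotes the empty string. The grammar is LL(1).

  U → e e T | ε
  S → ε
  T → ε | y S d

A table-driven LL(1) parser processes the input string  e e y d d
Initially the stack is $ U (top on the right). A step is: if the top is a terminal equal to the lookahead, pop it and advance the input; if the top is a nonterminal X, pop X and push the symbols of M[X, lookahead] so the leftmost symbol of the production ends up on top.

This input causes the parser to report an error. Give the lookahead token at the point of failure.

     Stack    Input        Action
  1  $ U      e e y d d $  expand U → e e T
  2  $ T e e  e e y d d $  match e
  3  $ T e    e y d d $    match e
  4  $ T      y d d $      expand T → y S d
  5  $ d S y  y d d $      match y
  6  $ d S    d d $        expand S → ε
  7  $ d      d d $        match d
  8  $        d $          error: stack empty but input remains

d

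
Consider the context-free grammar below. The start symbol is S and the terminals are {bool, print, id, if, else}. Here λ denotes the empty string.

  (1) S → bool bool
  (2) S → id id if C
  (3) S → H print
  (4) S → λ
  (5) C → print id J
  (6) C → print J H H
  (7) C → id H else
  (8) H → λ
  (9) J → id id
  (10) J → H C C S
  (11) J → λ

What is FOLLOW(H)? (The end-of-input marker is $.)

{$, bool, else, id, print}

FIRST(C) = {id, print}
FIRST(H) = {λ}
FIRST(S) = {λ, bool, id, print}  (via H print)
FIRST(J) = {λ, id, print}  (via H C C S)
FOLLOW(S) includes $ since S is the start symbol.
FOLLOW(S): in J→H C C S, the suffix after S is empty, so FOLLOW(S) ⊇ FOLLOW(J) = {$, bool, id, print}. Thus FOLLOW(S) = {$, bool, id, print}.
FOLLOW(C): in S→id id if C, the suffix after C is empty, so FOLLOW(C) ⊇ FOLLOW(S) = {$, bool, id, print}; in J→H C C S (occurrence 1), C is followed by C S with FIRST {id, print}; in J→H C C S (occurrence 2), C is followed by S with FIRST {λ, bool, id, print}; in J→H C C S (occurrence 2), the suffix after C is nullable, so FOLLOW(C) ⊇ FOLLOW(J) = {$, bool, id, print}. Thus FOLLOW(C) = {$, bool, id, print}.
FOLLOW(H): in S→H print, H is followed by print with FIRST {print}; in C→print J H H (occurrence 1), H is followed by H with FIRST {λ}; in C→print J H H (occurrence 1), the suffix after H is nullable, so FOLLOW(H) ⊇ FOLLOW(C) = {$, bool, id, print}; in C→print J H H (occurrence 2), the suffix after H is empty, so FOLLOW(H) ⊇ FOLLOW(C) = {$, bool, id, print}; in C→id H else, H is followed by else with FIRST {else}; in J→H C C S, H is followed by C C S with FIRST {id, print}. Thus FOLLOW(H) = {$, bool, else, id, print}.
FOLLOW(J): in C→print id J, the suffix after J is empty, so FOLLOW(J) ⊇ FOLLOW(C) = {$, bool, id, print}; in C→print J H H, J is followed by H H with FIRST {λ}; in C→print J H H, the suffix after J is nullable, so FOLLOW(J) ⊇ FOLLOW(C) = {$, bool, id, print}. Thus FOLLOW(J) = {$, bool, id, print}.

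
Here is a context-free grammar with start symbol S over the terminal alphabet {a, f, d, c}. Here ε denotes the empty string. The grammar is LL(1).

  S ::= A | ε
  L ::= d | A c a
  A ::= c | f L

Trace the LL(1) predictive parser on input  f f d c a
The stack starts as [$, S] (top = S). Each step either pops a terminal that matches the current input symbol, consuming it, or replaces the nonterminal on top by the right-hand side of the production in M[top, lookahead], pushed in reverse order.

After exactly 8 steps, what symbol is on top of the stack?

     Stack      Input        Action
  1  $ S        f f d c a $  expand S ::= A
  2  $ A        f f d c a $  expand A ::= f L
  3  $ L f      f f d c a $  match f
  4  $ L        f d c a $    expand L ::= A c a
  5  $ a c A    f d c a $    expand A ::= f L
  6  $ a c L f  f d c a $    match f
  7  $ a c L    d c a $      expand L ::= d
  8  $ a c d    d c a $      match d
Stack after step 8: $ a c (top = c).

c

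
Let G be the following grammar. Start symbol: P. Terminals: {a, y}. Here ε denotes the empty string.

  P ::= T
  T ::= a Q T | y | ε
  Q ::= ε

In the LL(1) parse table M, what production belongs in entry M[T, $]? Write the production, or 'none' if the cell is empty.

T ::= ε

FIRST(T): from T::=a Q T we get {a}; from T::=y we get {y}; from T::=ε we get {ε}. So FIRST(T) = {ε, a, y}.
FIRST(Q): from Q::=ε we get {ε}. So FIRST(Q) = {ε}.
FIRST(P): from P::=T we get {ε, a, y}. So FIRST(P) = {ε, a, y}.
FOLLOW(P) includes $ since P is the start symbol.
FOLLOW(P): P appears on no right-hand side. Thus FOLLOW(P) = {$}.
FOLLOW(T): in P::=T, the suffix after T is empty, so FOLLOW(T) ⊇ FOLLOW(P) = {$}; in T::=a Q T, the suffix after T is empty (adds nothing new). Thus FOLLOW(T) = {$}.
For T ::= a Q T: FIRST(a Q T) = {a}, so it goes in M[T, t] for t ∈ {a}.
For T ::= y: FIRST(y) = {y}, so it goes in M[T, t] for t ∈ {y}.
For T ::= ε: FIRST(ε) = {ε}, so it goes in M[T, t] for t ∈ {}; since ε ∈ FIRST, also for every t ∈ FOLLOW(T) = {$}.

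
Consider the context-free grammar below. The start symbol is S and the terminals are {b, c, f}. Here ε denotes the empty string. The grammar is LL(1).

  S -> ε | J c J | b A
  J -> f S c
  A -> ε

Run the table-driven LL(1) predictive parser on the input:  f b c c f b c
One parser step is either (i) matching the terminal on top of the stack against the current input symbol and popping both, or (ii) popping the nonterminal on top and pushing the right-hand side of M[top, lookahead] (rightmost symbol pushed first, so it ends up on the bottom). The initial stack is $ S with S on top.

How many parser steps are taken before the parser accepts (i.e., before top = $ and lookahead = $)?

14

step 1: stack=$ S  input=f b c c f b c $  — expand S -> J c J
step 2: stack=$ J c J  input=f b c c f b c $  — expand J -> f S c
step 3: stack=$ J c c S f  input=f b c c f b c $  — match f
step 4: stack=$ J c c S  input=b c c f b c $  — expand S -> b A
step 5: stack=$ J c c A b  input=b c c f b c $  — match b
step 6: stack=$ J c c A  input=c c f b c $  — expand A -> ε
step 7: stack=$ J c c  input=c c f b c $  — match c
step 8: stack=$ J c  input=c f b c $  — match c
step 9: stack=$ J  input=f b c $  — expand J -> f S c
step 10: stack=$ c S f  input=f b c $  — match f
step 11: stack=$ c S  input=b c $  — expand S -> b A
step 12: stack=$ c A b  input=b c $  — match b
step 13: stack=$ c A  input=c $  — expand A -> ε
step 14: stack=$ c  input=c $  — match c
Accept reached after 14 steps.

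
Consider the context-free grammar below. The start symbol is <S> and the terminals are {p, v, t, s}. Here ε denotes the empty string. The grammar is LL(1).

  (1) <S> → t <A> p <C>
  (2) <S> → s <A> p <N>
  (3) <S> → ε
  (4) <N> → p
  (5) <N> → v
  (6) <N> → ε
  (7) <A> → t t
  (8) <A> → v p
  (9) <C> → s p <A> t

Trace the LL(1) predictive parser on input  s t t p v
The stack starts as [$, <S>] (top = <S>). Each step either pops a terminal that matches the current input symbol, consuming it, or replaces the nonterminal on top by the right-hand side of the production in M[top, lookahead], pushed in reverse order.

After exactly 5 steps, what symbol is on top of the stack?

step 1: stack=$ <S>  input=s t t p v $  — expand <S> → s <A> p <N>
step 2: stack=$ <N> p <A> s  input=s t t p v $  — match s
step 3: stack=$ <N> p <A>  input=t t p v $  — expand <A> → t t
step 4: stack=$ <N> p t t  input=t t p v $  — match t
step 5: stack=$ <N> p t  input=t p v $  — match t
Stack after step 5: $ <N> p (top = p).

p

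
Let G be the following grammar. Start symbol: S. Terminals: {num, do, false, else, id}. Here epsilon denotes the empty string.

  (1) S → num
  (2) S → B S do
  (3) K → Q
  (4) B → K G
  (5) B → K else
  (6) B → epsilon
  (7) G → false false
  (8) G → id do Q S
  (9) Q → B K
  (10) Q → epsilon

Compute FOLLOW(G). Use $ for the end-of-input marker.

FIRST(G) = {false, id}
FIRST(S) = {else, false, id, num}  (via B S do)
FIRST(K) = {epsilon, else, false, id}  (via Q)
FIRST(B) = {epsilon, else, false, id}  (via K G, K else)
FIRST(Q) = {epsilon, else, false, id}  (via B K)
FOLLOW(S) includes $ since S is the start symbol.
FOLLOW(S): in S→B S do, S is followed by do with FIRST {do}; in G→id do Q S, the suffix after S is empty, so FOLLOW(S) ⊇ FOLLOW(G) = {else, false, id, num}. Thus FOLLOW(S) = {$, do, else, false, id, num}.
FOLLOW(K): in B→K G, K is followed by G with FIRST {false, id}; in B→K else, K is followed by else with FIRST {else}; in Q→B K, the suffix after K is empty, so FOLLOW(K) ⊇ FOLLOW(Q) = {else, false, id, num}. Thus FOLLOW(K) = {else, false, id, num}.
FOLLOW(Q): in K→Q, the suffix after Q is empty, so FOLLOW(Q) ⊇ FOLLOW(K) = {else, false, id, num}; in G→id do Q S, Q is followed by S with FIRST {else, false, id, num}. Thus FOLLOW(Q) = {else, false, id, num}.
FOLLOW(B): in S→B S do, B is followed by S do with FIRST {else, false, id, num}; in Q→B K, B is followed by K with FIRST {epsilon, else, false, id}; in Q→B K, the suffix after B is nullable, so FOLLOW(B) ⊇ FOLLOW(Q) = {else, false, id, num}. Thus FOLLOW(B) = {else, false, id, num}.
FOLLOW(G): in B→K G, the suffix after G is empty, so FOLLOW(G) ⊇ FOLLOW(B) = {else, false, id, num}. Thus FOLLOW(G) = {else, false, id, num}.

{else, false, id, num}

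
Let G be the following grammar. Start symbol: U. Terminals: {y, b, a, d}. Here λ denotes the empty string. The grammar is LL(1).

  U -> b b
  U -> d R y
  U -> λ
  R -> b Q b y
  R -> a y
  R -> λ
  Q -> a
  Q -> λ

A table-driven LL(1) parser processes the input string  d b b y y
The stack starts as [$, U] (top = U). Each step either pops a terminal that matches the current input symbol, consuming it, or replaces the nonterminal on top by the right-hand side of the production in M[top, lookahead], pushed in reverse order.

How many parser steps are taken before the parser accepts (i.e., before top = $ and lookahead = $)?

8

     Stack        Input        Action
  1  $ U          d b b y y $  expand U -> d R y
  2  $ y R d      d b b y y $  match d
  3  $ y R        b b y y $    expand R -> b Q b y
  4  $ y y b Q b  b b y y $    match b
  5  $ y y b Q    b y y $      expand Q -> λ
  6  $ y y b      b y y $      match b
  7  $ y y        y y $        match y
  8  $ y          y $          match y
Accept reached after 8 steps.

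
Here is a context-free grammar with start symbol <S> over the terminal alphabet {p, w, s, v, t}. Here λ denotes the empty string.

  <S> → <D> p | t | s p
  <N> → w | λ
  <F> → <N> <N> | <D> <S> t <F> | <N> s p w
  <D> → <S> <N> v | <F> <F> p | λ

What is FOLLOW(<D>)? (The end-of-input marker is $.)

FIRST(<N>) = {λ, w}
FIRST(<S>) = {p, s, t, w}  (via <D> p)
FIRST(<F>) = {λ, p, s, t, w}  (via <N> <N>, <D> <S> t <F>, <N> s p w)
FIRST(<D>) = {λ, p, s, t, w}  (via <S> <N> v, <F> <F> p)
FOLLOW(<S>) includes $ since <S> is the start symbol.
FOLLOW(<S>): in <F>→<D> <S> t <F>, <S> is followed by t <F> with FIRST {t}; in <D>→<S> <N> v, <S> is followed by <N> v with FIRST {v, w}. Thus FOLLOW(<S>) = {$, t, v, w}.
FOLLOW(<F>): in <F>→<D> <S> t <F>, the suffix after <F> is empty (adds nothing new); in <D>→<F> <F> p (occurrence 1), <F> is followed by <F> p with FIRST {p, s, t, w}; in <D>→<F> <F> p (occurrence 2), <F> is followed by p with FIRST {p}. Thus FOLLOW(<F>) = {p, s, t, w}.
FOLLOW(<N>): in <F>→<N> <N> (occurrence 1), <N> is followed by <N> with FIRST {λ, w}; in <F>→<N> <N> (occurrence 1), the suffix after <N> is nullable, so FOLLOW(<N>) ⊇ FOLLOW(<F>) = {p, s, t, w}; in <F>→<N> <N> (occurrence 2), the suffix after <N> is empty, so FOLLOW(<N>) ⊇ FOLLOW(<F>) = {p, s, t, w}; in <F>→<N> s p w, <N> is followed by s p w with FIRST {s}; in <D>→<S> <N> v, <N> is followed by v with FIRST {v}. Thus FOLLOW(<N>) = {p, s, t, v, w}.
FOLLOW(<D>): in <S>→<D> p, <D> is followed by p with FIRST {p}; in <F>→<D> <S> t <F>, <D> is followed by <S> t <F> with FIRST {p, s, t, w}. Thus FOLLOW(<D>) = {p, s, t, w}.

{p, s, t, w}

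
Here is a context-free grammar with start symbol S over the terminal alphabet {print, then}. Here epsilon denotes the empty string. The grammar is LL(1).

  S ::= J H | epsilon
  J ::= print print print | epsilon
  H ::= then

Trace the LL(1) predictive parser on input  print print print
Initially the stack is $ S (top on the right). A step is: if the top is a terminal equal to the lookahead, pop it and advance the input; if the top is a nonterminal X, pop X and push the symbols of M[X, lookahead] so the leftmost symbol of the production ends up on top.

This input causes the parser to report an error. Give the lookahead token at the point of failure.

$

     Stack                  Input                Action
  1  $ S                    print print print $  expand S ::= J H
  2  $ H J                  print print print $  expand J ::= print print print
  3  $ H print print print  print print print $  match print
  4  $ H print print        print print $        match print
  5  $ H print              print $              match print
  6  $ H                    $                    error: M[H, $] is empty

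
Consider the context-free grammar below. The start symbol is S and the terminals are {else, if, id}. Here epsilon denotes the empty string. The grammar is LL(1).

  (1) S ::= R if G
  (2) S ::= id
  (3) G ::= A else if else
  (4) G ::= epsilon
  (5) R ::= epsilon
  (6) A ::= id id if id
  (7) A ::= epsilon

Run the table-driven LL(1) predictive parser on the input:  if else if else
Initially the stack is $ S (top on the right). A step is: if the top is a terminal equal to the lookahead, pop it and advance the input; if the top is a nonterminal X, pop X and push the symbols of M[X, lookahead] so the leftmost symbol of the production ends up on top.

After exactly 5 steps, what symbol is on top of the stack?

else

     Stack             Input              Action
  1  $ S               if else if else $  expand S ::= R if G
  2  $ G if R          if else if else $  expand R ::= epsilon
  3  $ G if            if else if else $  match if
  4  $ G               else if else $     expand G ::= A else if else
  5  $ else if else A  else if else $     expand A ::= epsilon
Stack after step 5: $ else if else (top = else).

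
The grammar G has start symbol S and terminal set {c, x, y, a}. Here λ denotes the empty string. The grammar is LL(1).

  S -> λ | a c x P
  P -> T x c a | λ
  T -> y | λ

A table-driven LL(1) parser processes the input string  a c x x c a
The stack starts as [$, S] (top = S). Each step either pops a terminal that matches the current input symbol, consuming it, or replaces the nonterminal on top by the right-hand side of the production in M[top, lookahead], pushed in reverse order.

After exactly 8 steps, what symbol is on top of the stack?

step 1: stack=$ S  input=a c x x c a $  — expand S -> a c x P
step 2: stack=$ P x c a  input=a c x x c a $  — match a
step 3: stack=$ P x c  input=c x x c a $  — match c
step 4: stack=$ P x  input=x x c a $  — match x
step 5: stack=$ P  input=x c a $  — expand P -> T x c a
step 6: stack=$ a c x T  input=x c a $  — expand T -> λ
step 7: stack=$ a c x  input=x c a $  — match x
step 8: stack=$ a c  input=c a $  — match c
Stack after step 8: $ a (top = a).

a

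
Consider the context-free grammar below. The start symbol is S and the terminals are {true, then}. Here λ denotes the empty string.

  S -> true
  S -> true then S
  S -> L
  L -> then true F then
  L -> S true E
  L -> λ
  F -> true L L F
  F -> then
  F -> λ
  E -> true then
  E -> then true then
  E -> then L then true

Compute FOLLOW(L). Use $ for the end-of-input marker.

FIRST(F) = {λ, then, true}
FIRST(E) = {then, true}
FIRST(S) = {λ, then, true}  (via L)
FIRST(L) = {λ, then, true}  (via S true E)
FOLLOW(S) includes $ since S is the start symbol.
FOLLOW(S): in S->true then S, the suffix after S is empty (adds nothing new); in L->S true E, S is followed by true E with FIRST {true}. Thus FOLLOW(S) = {$, true}.
FOLLOW(F): in L->then true F then, F is followed by then with FIRST {then}; in F->true L L F, the suffix after F is empty (adds nothing new). Thus FOLLOW(F) = {then}.
FOLLOW(L): in S->L, the suffix after L is empty, so FOLLOW(L) ⊇ FOLLOW(S) = {$, true}; in F->true L L F (occurrence 1), L is followed by L F with FIRST {λ, then, true}; in F->true L L F (occurrence 1), the suffix after L is nullable, so FOLLOW(L) ⊇ FOLLOW(F) = {then}; in F->true L L F (occurrence 2), L is followed by F with FIRST {λ, then, true}; in F->true L L F (occurrence 2), the suffix after L is nullable, so FOLLOW(L) ⊇ FOLLOW(F) = {then}; in E->then L then true, L is followed by then true with FIRST {then}. Thus FOLLOW(L) = {$, then, true}.
FOLLOW(E): in L->S true E, the suffix after E is empty, so FOLLOW(E) ⊇ FOLLOW(L) = {$, then, true}. Thus FOLLOW(E) = {$, then, true}.

{$, then, true}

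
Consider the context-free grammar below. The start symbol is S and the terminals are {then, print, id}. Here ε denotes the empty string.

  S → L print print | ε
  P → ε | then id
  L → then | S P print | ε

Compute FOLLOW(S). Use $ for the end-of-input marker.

{$, print, then}

FIRST(P): from P→ε we get {ε}; from P→then id we get {then}. So FIRST(P) = {ε, then}.
FIRST(S): from S→L print print we get {print, then}; from S→ε we get {ε}. So FIRST(S) = {ε, print, then}.
FIRST(L): from L→then we get {then}; from L→S P print we get {print, then}; from L→ε we get {ε}. So FIRST(L) = {ε, print, then}.
FOLLOW(S) includes $ since S is the start symbol.
FOLLOW(S): in L→S P print, S is followed by P print with FIRST {print, then}. Thus FOLLOW(S) = {$, print, then}.
FOLLOW(P): in L→S P print, P is followed by print with FIRST {print}. Thus FOLLOW(P) = {print}.
FOLLOW(L): in S→L print print, L is followed by print print with FIRST {print}. Thus FOLLOW(L) = {print}.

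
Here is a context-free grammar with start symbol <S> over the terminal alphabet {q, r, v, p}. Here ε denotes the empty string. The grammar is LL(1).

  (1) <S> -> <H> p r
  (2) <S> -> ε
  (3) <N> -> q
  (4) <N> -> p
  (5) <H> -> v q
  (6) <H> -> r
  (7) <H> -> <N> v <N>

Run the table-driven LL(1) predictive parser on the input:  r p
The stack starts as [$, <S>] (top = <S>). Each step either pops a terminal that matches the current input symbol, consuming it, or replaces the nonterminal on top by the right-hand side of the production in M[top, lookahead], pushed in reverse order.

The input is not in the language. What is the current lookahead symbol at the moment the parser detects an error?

$

     Stack      Input  Action
  1  $ <S>      r p $  expand <S> -> <H> p r
  2  $ r p <H>  r p $  expand <H> -> r
  3  $ r p r    r p $  match r
  4  $ r p      p $    match p
  5  $ r        $      error: top is terminal r but lookahead is $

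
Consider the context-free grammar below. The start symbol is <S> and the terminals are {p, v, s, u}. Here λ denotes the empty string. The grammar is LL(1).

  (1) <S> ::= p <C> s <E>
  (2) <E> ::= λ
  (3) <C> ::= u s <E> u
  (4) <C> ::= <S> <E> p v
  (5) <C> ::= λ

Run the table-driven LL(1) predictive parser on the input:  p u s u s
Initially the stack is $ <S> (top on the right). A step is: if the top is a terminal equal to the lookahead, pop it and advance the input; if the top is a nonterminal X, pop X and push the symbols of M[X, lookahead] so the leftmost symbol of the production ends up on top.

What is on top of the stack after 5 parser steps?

step 1: stack=$ <S>  input=p u s u s $  — expand <S> ::= p <C> s <E>
step 2: stack=$ <E> s <C> p  input=p u s u s $  — match p
step 3: stack=$ <E> s <C>  input=u s u s $  — expand <C> ::= u s <E> u
step 4: stack=$ <E> s u <E> s u  input=u s u s $  — match u
step 5: stack=$ <E> s u <E> s  input=s u s $  — match s
Stack after step 5: $ <E> s u <E> (top = <E>).

<E>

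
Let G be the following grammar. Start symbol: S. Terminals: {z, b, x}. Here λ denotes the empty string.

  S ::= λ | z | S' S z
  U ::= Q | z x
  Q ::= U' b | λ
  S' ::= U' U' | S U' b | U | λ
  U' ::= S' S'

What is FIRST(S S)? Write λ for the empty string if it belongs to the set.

FIRST(S): from S::=λ we get {λ}; from S::=z we get {z}; from S::=S' S z we get {b, z}. So FIRST(S) = {λ, b, z}.
FIRST(U): from U::=Q we get {λ, b, z}; from U::=z x we get {z}. So FIRST(U) = {λ, b, z}.
FIRST(Q): from Q::=U' b we get {b, z}; from Q::=λ we get {λ}. So FIRST(Q) = {λ, b, z}.
FIRST(S'): from S'::=U' U' we get {λ, b, z}; from S'::=S U' b we get {b, z}; from S'::=U we get {λ, b, z}; from S'::=λ we get {λ}. So FIRST(S') = {λ, b, z}.
FIRST(U'): from U'::=S' S' we get {λ, b, z}. So FIRST(U') = {λ, b, z}.
FIRST(S S): take FIRST of each symbol in turn, carrying on past any symbol whose FIRST contains λ; result {λ, b, z}.

{λ, b, z}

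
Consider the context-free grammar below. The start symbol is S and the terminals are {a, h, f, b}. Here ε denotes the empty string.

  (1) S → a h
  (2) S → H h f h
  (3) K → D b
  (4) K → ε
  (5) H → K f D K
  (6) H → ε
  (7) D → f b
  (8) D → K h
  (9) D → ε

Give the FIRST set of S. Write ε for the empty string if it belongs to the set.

FIRST(S): from S→a h we get {a}; from S→H h f h we get {b, f, h}. So FIRST(S) = {a, b, f, h}.
FIRST(K): from K→D b we get {b, f, h}; from K→ε we get {ε}. So FIRST(K) = {ε, b, f, h}.
FIRST(H): from H→K f D K we get {b, f, h}; from H→ε we get {ε}. So FIRST(H) = {ε, b, f, h}.
FIRST(D): from D→f b we get {f}; from D→K h we get {b, f, h}; from D→ε we get {ε}. So FIRST(D) = {ε, b, f, h}.

{a, b, f, h}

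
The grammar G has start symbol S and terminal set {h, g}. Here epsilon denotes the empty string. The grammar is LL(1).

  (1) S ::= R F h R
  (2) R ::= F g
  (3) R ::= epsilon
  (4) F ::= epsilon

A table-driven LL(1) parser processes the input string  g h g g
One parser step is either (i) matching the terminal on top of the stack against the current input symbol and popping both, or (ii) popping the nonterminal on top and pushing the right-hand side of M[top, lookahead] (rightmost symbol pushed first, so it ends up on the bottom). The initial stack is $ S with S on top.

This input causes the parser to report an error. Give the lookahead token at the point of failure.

      Stack        Input      Action
   1  $ S          g h g g $  expand S ::= R F h R
   2  $ R h F R    g h g g $  expand R ::= F g
   3  $ R h F g F  g h g g $  expand F ::= epsilon
   4  $ R h F g    g h g g $  match g
   5  $ R h F      h g g $    expand F ::= epsilon
   6  $ R h        h g g $    match h
   7  $ R          g g $      expand R ::= F g
   8  $ g F        g g $      expand F ::= epsilon
   9  $ g          g g $      match g
  10  $            g $        error: stack empty but input remains

g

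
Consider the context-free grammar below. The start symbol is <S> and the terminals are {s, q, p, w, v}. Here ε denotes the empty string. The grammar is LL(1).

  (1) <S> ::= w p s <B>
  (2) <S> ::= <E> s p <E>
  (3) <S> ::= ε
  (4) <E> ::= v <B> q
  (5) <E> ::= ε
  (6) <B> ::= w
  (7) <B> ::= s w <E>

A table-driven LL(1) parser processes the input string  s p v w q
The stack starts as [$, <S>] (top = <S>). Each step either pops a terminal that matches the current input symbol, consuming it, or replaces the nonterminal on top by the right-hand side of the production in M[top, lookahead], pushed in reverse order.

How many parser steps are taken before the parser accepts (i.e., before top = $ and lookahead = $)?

     Stack          Input        Action
  1  $ <S>          s p v w q $  expand <S> ::= <E> s p <E>
  2  $ <E> p s <E>  s p v w q $  expand <E> ::= ε
  3  $ <E> p s      s p v w q $  match s
  4  $ <E> p        p v w q $    match p
  5  $ <E>          v w q $      expand <E> ::= v <B> q
  6  $ q <B> v      v w q $      match v
  7  $ q <B>        w q $        expand <B> ::= w
  8  $ q w          w q $        match w
  9  $ q            q $          match q
Accept reached after 9 steps.

9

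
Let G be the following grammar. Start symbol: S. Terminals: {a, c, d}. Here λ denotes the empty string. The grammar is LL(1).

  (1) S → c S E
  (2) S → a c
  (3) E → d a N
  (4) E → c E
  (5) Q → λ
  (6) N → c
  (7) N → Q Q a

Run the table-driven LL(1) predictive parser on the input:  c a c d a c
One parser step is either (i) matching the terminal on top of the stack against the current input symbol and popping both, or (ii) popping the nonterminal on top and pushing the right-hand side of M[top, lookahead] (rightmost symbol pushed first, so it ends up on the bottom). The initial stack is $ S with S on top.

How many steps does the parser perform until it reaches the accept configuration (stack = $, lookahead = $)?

10

      Stack    Input          Action
   1  $ S      c a c d a c $  expand S → c S E
   2  $ E S c  c a c d a c $  match c
   3  $ E S    a c d a c $    expand S → a c
   4  $ E c a  a c d a c $    match a
   5  $ E c    c d a c $      match c
   6  $ E      d a c $        expand E → d a N
   7  $ N a d  d a c $        match d
   8  $ N a    a c $          match a
   9  $ N      c $            expand N → c
  10  $ c      c $            match c
Accept reached after 10 steps.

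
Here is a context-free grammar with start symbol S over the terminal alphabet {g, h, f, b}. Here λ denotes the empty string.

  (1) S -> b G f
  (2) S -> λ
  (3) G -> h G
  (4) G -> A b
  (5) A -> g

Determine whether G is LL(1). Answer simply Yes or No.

FIRST(S) = {λ, b}
FIRST(G) = {g, h}
FIRST(A) = {g}
FOLLOW(S) = {$}
FOLLOW(G) = {f}
FOLLOW(A) = {b}
Each cell of M receives at most one production.

Yes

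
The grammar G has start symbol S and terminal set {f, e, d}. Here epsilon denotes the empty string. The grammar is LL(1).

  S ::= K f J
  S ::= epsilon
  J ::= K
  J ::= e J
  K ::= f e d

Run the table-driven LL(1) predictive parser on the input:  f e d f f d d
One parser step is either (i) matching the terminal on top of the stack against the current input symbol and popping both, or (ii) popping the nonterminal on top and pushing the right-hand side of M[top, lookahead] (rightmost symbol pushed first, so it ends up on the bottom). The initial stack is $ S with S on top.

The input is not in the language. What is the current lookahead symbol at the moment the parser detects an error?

step 1: stack=$ S  input=f e d f f d d $  — expand S ::= K f J
step 2: stack=$ J f K  input=f e d f f d d $  — expand K ::= f e d
step 3: stack=$ J f d e f  input=f e d f f d d $  — match f
step 4: stack=$ J f d e  input=e d f f d d $  — match e
step 5: stack=$ J f d  input=d f f d d $  — match d
step 6: stack=$ J f  input=f f d d $  — match f
step 7: stack=$ J  input=f d d $  — expand J ::= K
step 8: stack=$ K  input=f d d $  — expand K ::= f e d
step 9: stack=$ d e f  input=f d d $  — match f
step 10: stack=$ d e  input=d d $  — error: top is terminal e but lookahead is d

d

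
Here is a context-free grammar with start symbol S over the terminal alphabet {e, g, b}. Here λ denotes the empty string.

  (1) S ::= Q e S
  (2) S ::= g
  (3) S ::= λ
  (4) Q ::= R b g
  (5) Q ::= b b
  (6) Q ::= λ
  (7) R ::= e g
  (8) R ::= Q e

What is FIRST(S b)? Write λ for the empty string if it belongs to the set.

FIRST(S): from S::=Q e S we get {b, e}; from S::=g we get {g}; from S::=λ we get {λ}. So FIRST(S) = {λ, b, e, g}.
FIRST(Q): from Q::=R b g we get {b, e}; from Q::=b b we get {b}; from Q::=λ we get {λ}. So FIRST(Q) = {λ, b, e}.
FIRST(R): from R::=e g we get {e}; from R::=Q e we get {b, e}. So FIRST(R) = {b, e}.
FIRST(S b): take FIRST of each symbol in turn, carrying on past any symbol whose FIRST contains λ; result {b, e, g}.

{b, e, g}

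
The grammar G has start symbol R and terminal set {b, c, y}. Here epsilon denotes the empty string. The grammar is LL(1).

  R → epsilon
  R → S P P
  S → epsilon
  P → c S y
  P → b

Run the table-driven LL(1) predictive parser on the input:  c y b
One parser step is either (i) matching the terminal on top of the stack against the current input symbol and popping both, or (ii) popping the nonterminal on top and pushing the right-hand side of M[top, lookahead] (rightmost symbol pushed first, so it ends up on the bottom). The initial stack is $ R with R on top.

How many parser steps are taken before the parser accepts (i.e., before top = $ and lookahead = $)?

8

     Stack      Input    Action
  1  $ R        c y b $  expand R → S P P
  2  $ P P S    c y b $  expand S → epsilon
  3  $ P P      c y b $  expand P → c S y
  4  $ P y S c  c y b $  match c
  5  $ P y S    y b $    expand S → epsilon
  6  $ P y      y b $    match y
  7  $ P        b $      expand P → b
  8  $ b        b $      match b
Accept reached after 8 steps.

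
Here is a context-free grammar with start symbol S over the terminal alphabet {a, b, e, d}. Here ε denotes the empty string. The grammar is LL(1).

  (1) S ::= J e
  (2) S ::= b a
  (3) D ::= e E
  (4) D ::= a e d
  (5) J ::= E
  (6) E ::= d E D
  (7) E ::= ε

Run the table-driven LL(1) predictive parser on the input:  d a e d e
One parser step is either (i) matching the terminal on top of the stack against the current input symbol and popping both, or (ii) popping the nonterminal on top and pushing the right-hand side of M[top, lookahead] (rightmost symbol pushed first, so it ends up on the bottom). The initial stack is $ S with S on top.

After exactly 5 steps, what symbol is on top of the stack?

step 1: stack=$ S  input=d a e d e $  — expand S ::= J e
step 2: stack=$ e J  input=d a e d e $  — expand J ::= E
step 3: stack=$ e E  input=d a e d e $  — expand E ::= d E D
step 4: stack=$ e D E d  input=d a e d e $  — match d
step 5: stack=$ e D E  input=a e d e $  — expand E ::= ε
Stack after step 5: $ e D (top = D).

D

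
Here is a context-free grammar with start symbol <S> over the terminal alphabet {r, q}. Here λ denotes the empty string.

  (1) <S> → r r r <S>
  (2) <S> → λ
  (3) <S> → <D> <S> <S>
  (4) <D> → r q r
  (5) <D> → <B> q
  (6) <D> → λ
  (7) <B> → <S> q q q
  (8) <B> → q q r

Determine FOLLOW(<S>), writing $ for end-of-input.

FIRST(<S>) = {λ, q, r}  (via <D> <S> <S>)
FIRST(<B>) = {q, r}  (via <S> q q q)
FIRST(<D>) = {λ, q, r}  (via <B> q)
FOLLOW(<S>) includes $ since <S> is the start symbol.
FOLLOW(<S>): in <S>→r r r <S>, the suffix after <S> is empty (adds nothing new); in <S>→<D> <S> <S> (occurrence 1), <S> is followed by <S> with FIRST {λ, q, r}; in <S>→<D> <S> <S> (occurrence 1), the suffix after <S> is nullable (adds nothing new); in <S>→<D> <S> <S> (occurrence 2), the suffix after <S> is empty (adds nothing new); in <B>→<S> q q q, <S> is followed by q q q with FIRST {q}. Thus FOLLOW(<S>) = {$, q, r}.
FOLLOW(<D>): in <S>→<D> <S> <S>, <D> is followed by <S> <S> with FIRST {λ, q, r}; in <S>→<D> <S> <S>, the suffix after <D> is nullable, so FOLLOW(<D>) ⊇ FOLLOW(<S>) = {$, q, r}. Thus FOLLOW(<D>) = {$, q, r}.
FOLLOW(<B>): in <D>→<B> q, <B> is followed by q with FIRST {q}. Thus FOLLOW(<B>) = {q}.

{$, q, r}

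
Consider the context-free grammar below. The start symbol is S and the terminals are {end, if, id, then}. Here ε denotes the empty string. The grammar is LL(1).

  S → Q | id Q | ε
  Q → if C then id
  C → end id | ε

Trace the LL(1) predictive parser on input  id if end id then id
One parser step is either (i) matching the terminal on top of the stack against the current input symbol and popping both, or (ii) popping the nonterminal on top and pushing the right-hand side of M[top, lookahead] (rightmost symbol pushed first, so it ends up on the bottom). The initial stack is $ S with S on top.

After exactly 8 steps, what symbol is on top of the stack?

id

     Stack             Input                   Action
  1  $ S               id if end id then id $  expand S → id Q
  2  $ Q id            id if end id then id $  match id
  3  $ Q               if end id then id $     expand Q → if C then id
  4  $ id then C if    if end id then id $     match if
  5  $ id then C       end id then id $        expand C → end id
  6  $ id then id end  end id then id $        match end
  7  $ id then id      id then id $            match id
  8  $ id then         then id $               match then
Stack after step 8: $ id (top = id).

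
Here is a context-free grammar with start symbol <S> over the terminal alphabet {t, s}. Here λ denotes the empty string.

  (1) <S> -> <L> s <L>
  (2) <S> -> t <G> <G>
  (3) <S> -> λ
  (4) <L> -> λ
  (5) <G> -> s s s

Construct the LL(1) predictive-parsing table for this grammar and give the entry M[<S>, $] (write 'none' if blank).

<S> -> λ

FIRST(<L>) = {λ}
FIRST(<G>) = {s}
FIRST(<S>) = {λ, s, t}  (via <L> s <L>)
FOLLOW(<S>) includes $ since <S> is the start symbol.
FOLLOW(<S>): <S> appears on no right-hand side. Thus FOLLOW(<S>) = {$}.
For <S> -> <L> s <L>: FIRST(<L> s <L>) = {s}, so it goes in M[<S>, t] for t ∈ {s}.
For <S> -> t <G> <G>: FIRST(t <G> <G>) = {t}, so it goes in M[<S>, t] for t ∈ {t}.
For <S> -> λ: FIRST(λ) = {λ}, so it goes in M[<S>, t] for t ∈ {}; since λ ∈ FIRST, also for every t ∈ FOLLOW(<S>) = {$}.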